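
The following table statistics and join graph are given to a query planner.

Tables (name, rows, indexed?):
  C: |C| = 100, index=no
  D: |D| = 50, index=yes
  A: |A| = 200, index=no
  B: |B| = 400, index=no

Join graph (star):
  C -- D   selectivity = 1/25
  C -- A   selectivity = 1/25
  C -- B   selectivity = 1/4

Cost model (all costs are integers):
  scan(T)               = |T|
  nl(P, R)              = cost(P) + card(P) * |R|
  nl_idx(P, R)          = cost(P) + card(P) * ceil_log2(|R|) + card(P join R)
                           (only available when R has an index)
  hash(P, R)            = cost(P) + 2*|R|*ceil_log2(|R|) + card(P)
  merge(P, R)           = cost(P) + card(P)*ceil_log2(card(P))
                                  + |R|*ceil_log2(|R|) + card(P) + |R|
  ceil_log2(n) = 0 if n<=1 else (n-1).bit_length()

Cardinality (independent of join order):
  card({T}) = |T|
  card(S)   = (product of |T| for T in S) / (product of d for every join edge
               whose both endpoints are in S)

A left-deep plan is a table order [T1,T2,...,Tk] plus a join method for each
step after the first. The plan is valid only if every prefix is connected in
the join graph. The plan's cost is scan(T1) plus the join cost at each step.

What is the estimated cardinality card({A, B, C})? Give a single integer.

Tables in S: A(200), B(400), C(100)
Edges inside S: C-A(d=25), C-B(d=4)
numerator = 200 * 400 * 100 = 8000000
denominator = 25 * 4 = 100
card(S) = 8000000 / 100 = 80000

80000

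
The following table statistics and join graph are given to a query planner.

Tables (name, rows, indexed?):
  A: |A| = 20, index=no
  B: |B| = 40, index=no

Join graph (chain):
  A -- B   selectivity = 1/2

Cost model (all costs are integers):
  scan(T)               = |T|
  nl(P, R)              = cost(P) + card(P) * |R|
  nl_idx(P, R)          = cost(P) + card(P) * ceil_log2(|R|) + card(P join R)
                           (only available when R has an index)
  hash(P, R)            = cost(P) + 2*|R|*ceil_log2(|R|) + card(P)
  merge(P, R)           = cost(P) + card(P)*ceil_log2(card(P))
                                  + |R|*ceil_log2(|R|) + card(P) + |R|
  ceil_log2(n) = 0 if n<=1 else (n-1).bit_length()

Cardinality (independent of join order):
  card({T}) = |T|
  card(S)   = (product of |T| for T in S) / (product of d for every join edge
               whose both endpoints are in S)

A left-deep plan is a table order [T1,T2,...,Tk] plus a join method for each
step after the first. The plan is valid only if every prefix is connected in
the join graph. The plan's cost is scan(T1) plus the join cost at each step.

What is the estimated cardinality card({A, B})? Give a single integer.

400

Tables in S: A(20), B(40)
Edges inside S: A-B(d=2)
numerator = 20 * 40 = 800
denominator = 2 = 2
card(S) = 800 / 2 = 400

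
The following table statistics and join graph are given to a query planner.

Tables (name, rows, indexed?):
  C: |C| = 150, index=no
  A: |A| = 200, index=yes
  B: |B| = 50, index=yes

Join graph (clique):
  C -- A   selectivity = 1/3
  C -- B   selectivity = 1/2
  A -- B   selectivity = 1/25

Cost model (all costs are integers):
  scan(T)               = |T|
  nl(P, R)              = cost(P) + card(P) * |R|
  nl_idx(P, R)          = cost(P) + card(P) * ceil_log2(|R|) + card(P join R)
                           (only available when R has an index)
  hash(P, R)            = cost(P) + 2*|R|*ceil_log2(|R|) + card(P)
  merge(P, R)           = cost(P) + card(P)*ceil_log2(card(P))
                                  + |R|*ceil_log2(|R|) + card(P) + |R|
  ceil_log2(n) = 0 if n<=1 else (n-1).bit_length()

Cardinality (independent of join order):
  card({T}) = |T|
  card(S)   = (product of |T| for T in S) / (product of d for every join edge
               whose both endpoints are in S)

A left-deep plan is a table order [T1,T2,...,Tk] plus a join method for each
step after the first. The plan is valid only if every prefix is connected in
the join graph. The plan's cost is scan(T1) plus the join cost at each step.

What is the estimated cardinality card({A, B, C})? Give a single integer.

10000

Tables in S: A(200), B(50), C(150)
Edges inside S: C-A(d=3), C-B(d=2), A-B(d=25)
numerator = 200 * 50 * 150 = 1500000
denominator = 3 * 2 * 25 = 150
card(S) = 1500000 / 150 = 10000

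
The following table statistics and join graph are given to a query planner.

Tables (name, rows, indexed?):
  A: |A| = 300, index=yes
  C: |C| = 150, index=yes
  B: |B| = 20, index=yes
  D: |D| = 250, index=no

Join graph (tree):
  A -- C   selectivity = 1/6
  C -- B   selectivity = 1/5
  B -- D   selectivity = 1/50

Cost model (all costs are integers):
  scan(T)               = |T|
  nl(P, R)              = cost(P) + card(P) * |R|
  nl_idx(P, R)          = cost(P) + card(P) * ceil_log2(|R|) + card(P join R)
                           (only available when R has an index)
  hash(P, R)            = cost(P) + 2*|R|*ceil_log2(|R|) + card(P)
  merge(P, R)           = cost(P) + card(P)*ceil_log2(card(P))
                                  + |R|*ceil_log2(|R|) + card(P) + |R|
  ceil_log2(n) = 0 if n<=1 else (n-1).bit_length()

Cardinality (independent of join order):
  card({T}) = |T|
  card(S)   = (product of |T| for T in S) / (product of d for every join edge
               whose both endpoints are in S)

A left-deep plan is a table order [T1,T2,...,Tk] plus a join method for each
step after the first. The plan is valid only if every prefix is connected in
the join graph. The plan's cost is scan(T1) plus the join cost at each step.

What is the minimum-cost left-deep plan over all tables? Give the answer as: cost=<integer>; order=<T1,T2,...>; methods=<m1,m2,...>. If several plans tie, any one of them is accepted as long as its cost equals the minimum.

cost=11250; order=D,B,C,A; methods=hash,merge,hash

Selinger DP (subsets sized 1..n):
  {A}: scan cost=300, card=300
  {C}: scan cost=150, card=150
  {B}: scan cost=20, card=20
  {D}: scan cost=250, card=250
  {AC}: card=7500; try (C,hash)→3000, (A,merge)→4500, (C,merge)→4650, (A,hash)→5700, (A,nl_idx)→9000, (C,nl_idx)→10200 …(+2); best=3000 via (C,hash)
  {BC}: card=600; try (B,hash)→500, (C,nl_idx)→780, (C,merge)→1490, (B,nl_idx)→1500, (B,merge)→1620, (C,hash)→2440 …(+2); best=500 via (B,hash)
  {BD}: card=100; try (B,hash)→700, (B,nl_idx)→1600, (D,merge)→2390, (B,merge)→2620, (D,hash)→4040, (D,nl)→5020 …(+1); best=700 via (B,hash)
  {ABC}: card=30000; try (A,hash)→6500, (A,merge)→10100, (B,hash)→10700, (A,nl_idx)→35900, (B,nl_idx)→70500, (B,merge)→108120 …(+2); best=6500 via (A,hash)
  {BCD}: card=3000; try (C,merge)→2850, (C,hash)→3200, (C,nl_idx)→4500, (D,hash)→5100, (D,merge)→9350, (C,nl)→15700 …(+1); best=2850 via (C,merge)
  {ABCD}: card=150000; try (A,hash)→11250, (D,hash)→40500, (A,merge)→44850, (A,nl_idx)→179850, (D,merge)→488750, (A,nl)→902850 …(+1); best=11250 via (A,hash)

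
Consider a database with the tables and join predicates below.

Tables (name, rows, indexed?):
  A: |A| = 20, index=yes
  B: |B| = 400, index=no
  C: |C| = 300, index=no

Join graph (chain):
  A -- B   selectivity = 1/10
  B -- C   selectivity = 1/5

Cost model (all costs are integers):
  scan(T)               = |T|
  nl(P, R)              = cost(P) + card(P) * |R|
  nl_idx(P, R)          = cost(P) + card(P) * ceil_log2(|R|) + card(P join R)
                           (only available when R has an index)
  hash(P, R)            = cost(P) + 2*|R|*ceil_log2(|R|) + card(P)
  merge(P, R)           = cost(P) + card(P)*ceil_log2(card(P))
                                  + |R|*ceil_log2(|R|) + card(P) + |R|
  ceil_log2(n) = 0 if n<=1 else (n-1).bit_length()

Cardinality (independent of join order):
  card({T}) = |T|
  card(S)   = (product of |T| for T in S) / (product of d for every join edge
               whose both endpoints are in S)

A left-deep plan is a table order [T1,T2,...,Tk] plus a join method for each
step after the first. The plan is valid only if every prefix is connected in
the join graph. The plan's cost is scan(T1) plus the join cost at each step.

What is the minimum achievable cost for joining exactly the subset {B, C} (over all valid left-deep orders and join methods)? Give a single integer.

Selinger DP over subsets of {B,C}:
  {B}: scan cost=400, card=400
  {C}: scan cost=300, card=300
  {BC}: card=24000; try (C,hash)→6200, (B,merge)→7300, (C,merge)→7400, (B,hash)→7800, (B,nl)→120300, (C,nl)→120400; best=6200 via (C,hash)

6200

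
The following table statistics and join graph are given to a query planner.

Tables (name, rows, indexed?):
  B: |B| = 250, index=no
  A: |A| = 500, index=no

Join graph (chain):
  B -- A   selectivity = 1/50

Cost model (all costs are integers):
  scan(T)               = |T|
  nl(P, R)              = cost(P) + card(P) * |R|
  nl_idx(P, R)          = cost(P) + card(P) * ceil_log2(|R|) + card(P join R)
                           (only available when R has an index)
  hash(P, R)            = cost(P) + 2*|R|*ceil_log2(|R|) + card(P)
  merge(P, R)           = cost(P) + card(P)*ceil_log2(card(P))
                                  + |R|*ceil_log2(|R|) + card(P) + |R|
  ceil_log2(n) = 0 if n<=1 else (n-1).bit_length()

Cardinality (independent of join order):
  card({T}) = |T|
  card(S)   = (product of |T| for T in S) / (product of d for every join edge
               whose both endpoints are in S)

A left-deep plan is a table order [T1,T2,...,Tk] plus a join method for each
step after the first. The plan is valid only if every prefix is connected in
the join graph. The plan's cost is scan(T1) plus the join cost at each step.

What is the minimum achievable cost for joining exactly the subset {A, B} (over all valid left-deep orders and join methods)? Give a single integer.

Selinger DP over subsets of {A,B}:
  {B}: scan cost=250, card=250
  {A}: scan cost=500, card=500
  {AB}: card=2500; try (B,hash)→5000, (A,merge)→7500, (B,merge)→7750, (A,hash)→9500, (A,nl)→125250, (B,nl)→125500; best=5000 via (B,hash)

5000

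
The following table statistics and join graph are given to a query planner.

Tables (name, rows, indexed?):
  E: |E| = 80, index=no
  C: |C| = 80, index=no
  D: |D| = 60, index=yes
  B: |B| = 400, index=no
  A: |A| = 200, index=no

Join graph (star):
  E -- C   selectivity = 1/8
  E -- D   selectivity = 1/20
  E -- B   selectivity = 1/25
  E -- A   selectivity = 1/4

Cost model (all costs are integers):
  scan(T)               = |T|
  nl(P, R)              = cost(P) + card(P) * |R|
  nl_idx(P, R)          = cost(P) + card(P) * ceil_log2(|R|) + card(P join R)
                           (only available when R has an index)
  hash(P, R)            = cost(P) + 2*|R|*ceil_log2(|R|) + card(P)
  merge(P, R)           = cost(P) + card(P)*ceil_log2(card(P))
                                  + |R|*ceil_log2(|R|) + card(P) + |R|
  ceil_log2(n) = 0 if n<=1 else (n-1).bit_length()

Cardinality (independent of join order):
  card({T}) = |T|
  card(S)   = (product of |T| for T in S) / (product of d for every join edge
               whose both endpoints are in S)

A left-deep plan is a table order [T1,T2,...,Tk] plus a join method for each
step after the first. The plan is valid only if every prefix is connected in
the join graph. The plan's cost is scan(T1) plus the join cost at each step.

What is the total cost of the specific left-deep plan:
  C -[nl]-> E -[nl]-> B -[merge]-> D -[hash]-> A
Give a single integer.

560500

step 1: scan C: cost=80, card=80
step 2: join E via nl
    card(P join E) = 80*80/(8) = 800
    cost = 80 + 80*80 = 6480
step 3: join B via nl
    card(P join B) = 800*400/(25) = 12800
    cost = 6480 + 800*400 = 326480
step 4: join D via merge
    card(P join D) = 12800*60/(20) = 38400
    cost = 326480 + 12800*14 + 60*6 + 12800 + 60 = 518900
step 5: join A via hash
    card(P join A) = 38400*200/(4) = 1920000
    cost = 518900 + 2*200*8 + 38400 = 560500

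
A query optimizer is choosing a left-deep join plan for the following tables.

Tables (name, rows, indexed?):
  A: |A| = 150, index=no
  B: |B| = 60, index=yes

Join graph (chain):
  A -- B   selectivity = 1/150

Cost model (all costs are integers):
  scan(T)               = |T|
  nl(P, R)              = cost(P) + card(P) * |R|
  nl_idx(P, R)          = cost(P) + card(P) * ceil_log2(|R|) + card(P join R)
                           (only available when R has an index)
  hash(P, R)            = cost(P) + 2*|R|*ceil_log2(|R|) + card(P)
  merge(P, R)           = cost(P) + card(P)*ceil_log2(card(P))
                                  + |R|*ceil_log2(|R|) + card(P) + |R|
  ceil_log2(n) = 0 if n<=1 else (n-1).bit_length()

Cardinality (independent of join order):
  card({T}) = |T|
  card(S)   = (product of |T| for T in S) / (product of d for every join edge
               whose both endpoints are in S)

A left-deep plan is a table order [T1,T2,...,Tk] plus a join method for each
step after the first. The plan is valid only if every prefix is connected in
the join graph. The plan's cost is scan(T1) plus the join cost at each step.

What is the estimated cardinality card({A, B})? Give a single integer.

Tables in S: A(150), B(60)
Edges inside S: A-B(d=150)
numerator = 150 * 60 = 9000
denominator = 150 = 150
card(S) = 9000 / 150 = 60

60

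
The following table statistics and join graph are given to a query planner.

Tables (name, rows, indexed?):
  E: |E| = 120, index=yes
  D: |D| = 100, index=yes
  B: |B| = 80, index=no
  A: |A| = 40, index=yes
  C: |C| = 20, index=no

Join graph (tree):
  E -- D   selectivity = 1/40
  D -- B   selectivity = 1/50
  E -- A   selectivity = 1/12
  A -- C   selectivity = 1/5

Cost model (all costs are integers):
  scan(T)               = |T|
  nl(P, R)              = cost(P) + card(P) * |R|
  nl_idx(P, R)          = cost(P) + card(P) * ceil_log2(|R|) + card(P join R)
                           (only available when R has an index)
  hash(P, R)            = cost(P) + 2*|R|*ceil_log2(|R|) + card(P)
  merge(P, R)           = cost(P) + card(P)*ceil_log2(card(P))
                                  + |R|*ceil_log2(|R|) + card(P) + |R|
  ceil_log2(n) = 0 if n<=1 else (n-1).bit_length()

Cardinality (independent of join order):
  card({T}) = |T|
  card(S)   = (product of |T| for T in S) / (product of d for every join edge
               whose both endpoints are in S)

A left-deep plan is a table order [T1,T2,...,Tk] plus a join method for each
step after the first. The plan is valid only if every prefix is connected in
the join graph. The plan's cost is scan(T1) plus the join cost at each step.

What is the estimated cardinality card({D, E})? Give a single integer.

300

Tables in S: D(100), E(120)
Edges inside S: E-D(d=40)
numerator = 100 * 120 = 12000
denominator = 40 = 40
card(S) = 12000 / 40 = 300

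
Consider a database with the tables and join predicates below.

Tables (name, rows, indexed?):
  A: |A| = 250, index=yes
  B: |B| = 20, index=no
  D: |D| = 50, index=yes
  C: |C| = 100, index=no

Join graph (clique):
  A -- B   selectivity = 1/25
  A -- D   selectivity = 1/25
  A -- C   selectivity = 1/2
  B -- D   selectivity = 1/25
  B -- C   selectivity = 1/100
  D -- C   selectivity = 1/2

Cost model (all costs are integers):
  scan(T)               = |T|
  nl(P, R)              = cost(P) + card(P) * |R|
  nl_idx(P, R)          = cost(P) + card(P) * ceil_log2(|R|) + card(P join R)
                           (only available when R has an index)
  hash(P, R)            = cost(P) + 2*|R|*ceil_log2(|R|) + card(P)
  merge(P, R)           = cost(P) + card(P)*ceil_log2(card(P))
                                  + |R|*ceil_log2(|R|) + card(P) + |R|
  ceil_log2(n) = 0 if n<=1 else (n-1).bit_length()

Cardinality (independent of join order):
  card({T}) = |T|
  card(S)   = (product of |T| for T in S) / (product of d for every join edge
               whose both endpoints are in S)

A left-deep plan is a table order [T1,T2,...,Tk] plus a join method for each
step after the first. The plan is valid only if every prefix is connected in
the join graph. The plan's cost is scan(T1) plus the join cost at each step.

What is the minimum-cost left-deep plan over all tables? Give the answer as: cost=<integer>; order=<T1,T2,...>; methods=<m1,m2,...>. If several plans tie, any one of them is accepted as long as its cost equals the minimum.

cost=704; order=C,B,D,A; methods=hash,nl_idx,nl_idx

Selinger DP (subsets sized 1..n):
  {A}: scan cost=250, card=250
  {B}: scan cost=20, card=20
  {D}: scan cost=50, card=50
  {C}: scan cost=100, card=100
  {AB}: card=200; try (A,nl_idx)→380, (B,hash)→700, (A,merge)→2390, (B,merge)→2620, (A,hash)→4040, (A,nl)→5020 …(+1); best=380 via (A,nl_idx)
  {AD}: card=500; try (A,nl_idx)→950, (D,hash)→1100, (D,nl_idx)→2250, (A,merge)→2650, (D,merge)→2850, (A,hash)→4100 …(+2); best=950 via (A,nl_idx)
  {AC}: card=12500; try (C,hash)→1900, (A,merge)→3150, (C,merge)→3300, (A,hash)→4200, (A,nl_idx)→13400, (A,nl)→25100 …(+1); best=1900 via (C,hash)
  {BD}: card=40; try (D,nl_idx)→180, (B,hash)→300, (D,merge)→490, (B,merge)→520, (D,hash)→640, (D,nl)→1020 …(+1); best=180 via (D,nl_idx)
  {BC}: card=20; try (B,hash)→400, (C,merge)→940, (B,merge)→1020, (C,hash)→1440, (C,nl)→2020, (B,nl)→2100; best=400 via (B,hash)
  {CD}: card=2500; try (D,hash)→800, (C,merge)→1200, (D,merge)→1250, (C,hash)→1500, (D,nl_idx)→3200, (C,nl)→5050 …(+1); best=800 via (D,hash)
  {ABD}: card=16; try (A,nl_idx)→516, (D,hash)→1180, (D,nl_idx)→1596, (B,hash)→1650, (D,merge)→2530, (A,merge)→2710 …(+5); best=516 via (A,nl_idx)
  {ABC}: card=100; try (A,nl_idx)→660, (C,hash)→1980, (A,merge)→2770, (C,merge)→2980, (A,hash)→4420, (A,nl)→5400 …(+4); best=660 via (A,nl_idx)
  {ACD}: card=12500; try (C,hash)→2850, (C,merge)→6750, (A,hash)→7300, (D,hash)→15000, (A,nl_idx)→33300, (A,merge)→35550 …(+5); best=2850 via (C,hash)
  {BCD}: card=20; try (D,nl_idx)→540, (D,merge)→870, (D,hash)→1020, (C,merge)→1260, (D,nl)→1400, (C,hash)→1620 …(+4); best=540 via (D,nl_idx)
  {ABCD}: card=4; try (A,nl_idx)→704, (D,nl_idx)→1264, (D,hash)→1360, (C,merge)→1396, (D,merge)→1810, (C,hash)→1932 …(+8); best=704 via (A,nl_idx)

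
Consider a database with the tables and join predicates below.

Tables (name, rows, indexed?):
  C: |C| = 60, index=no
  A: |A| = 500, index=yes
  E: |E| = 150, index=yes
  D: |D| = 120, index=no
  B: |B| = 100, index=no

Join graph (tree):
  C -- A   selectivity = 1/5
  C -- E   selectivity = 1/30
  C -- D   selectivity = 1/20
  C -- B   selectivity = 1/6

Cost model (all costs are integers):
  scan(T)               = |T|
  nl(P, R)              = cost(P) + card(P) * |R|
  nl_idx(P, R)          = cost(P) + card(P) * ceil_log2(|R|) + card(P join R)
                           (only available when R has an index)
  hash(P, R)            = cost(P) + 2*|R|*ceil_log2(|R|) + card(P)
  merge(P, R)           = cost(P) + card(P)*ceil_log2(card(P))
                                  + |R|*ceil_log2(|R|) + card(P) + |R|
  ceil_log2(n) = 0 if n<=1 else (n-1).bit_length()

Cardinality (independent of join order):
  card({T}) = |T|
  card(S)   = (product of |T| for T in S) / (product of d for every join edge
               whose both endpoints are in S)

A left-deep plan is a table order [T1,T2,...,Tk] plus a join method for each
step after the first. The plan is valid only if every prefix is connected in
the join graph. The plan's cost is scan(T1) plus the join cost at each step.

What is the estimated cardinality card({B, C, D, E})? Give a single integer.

30000

Tables in S: B(100), C(60), D(120), E(150)
Edges inside S: C-E(d=30), C-D(d=20), C-B(d=6)
numerator = 100 * 60 * 120 * 150 = 108000000
denominator = 30 * 20 * 6 = 3600
card(S) = 108000000 / 3600 = 30000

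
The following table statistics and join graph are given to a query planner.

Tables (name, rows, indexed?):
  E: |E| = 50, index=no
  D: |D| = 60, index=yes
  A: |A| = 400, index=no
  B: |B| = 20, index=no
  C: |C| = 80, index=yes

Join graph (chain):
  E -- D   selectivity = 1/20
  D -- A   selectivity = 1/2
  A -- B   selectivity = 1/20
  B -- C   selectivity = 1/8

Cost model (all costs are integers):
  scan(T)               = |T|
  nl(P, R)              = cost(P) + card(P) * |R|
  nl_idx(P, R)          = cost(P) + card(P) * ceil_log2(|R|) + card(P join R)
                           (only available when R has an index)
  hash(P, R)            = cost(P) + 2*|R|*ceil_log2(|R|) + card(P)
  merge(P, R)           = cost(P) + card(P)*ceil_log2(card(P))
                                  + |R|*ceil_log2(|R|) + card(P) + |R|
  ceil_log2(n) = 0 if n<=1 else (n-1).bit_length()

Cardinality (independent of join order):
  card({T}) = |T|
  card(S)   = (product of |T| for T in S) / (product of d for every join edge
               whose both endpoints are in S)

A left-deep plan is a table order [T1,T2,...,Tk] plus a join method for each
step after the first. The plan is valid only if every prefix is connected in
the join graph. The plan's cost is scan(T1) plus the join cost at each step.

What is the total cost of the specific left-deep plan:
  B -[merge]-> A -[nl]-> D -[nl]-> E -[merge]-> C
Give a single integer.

1108780

step 1: scan B: cost=20, card=20
step 2: join A via merge
    card(P join A) = 20*400/(20) = 400
    cost = 20 + 20*5 + 400*9 + 20 + 400 = 4140
step 3: join D via nl
    card(P join D) = 400*60/(2) = 12000
    cost = 4140 + 400*60 = 28140
step 4: join E via nl
    card(P join E) = 12000*50/(20) = 30000
    cost = 28140 + 12000*50 = 628140
step 5: join C via merge
    card(P join C) = 30000*80/(8) = 300000
    cost = 628140 + 30000*15 + 80*7 + 30000 + 80 = 1108780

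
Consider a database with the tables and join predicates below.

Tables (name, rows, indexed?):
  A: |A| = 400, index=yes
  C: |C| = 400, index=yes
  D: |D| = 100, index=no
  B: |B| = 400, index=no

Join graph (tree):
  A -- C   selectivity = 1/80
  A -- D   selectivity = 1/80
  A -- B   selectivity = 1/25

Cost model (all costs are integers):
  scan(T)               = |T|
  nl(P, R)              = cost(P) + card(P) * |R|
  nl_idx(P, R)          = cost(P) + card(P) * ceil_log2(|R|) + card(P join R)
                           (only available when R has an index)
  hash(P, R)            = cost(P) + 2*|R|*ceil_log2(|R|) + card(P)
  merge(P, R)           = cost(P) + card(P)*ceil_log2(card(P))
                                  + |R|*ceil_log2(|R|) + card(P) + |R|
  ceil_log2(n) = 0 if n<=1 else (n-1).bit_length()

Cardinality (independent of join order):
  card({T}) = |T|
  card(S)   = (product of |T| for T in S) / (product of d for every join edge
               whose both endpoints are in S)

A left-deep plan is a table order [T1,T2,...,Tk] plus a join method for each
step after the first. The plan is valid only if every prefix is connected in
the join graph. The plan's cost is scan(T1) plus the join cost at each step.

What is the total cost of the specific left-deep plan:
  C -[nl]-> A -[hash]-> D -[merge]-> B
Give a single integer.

step 1: scan C: cost=400, card=400
step 2: join A via nl
    card(P join A) = 400*400/(80) = 2000
    cost = 400 + 400*400 = 160400
step 3: join D via hash
    card(P join D) = 2000*100/(80) = 2500
    cost = 160400 + 2*100*7 + 2000 = 163800
step 4: join B via merge
    card(P join B) = 2500*400/(25) = 40000
    cost = 163800 + 2500*12 + 400*9 + 2500 + 400 = 200300

200300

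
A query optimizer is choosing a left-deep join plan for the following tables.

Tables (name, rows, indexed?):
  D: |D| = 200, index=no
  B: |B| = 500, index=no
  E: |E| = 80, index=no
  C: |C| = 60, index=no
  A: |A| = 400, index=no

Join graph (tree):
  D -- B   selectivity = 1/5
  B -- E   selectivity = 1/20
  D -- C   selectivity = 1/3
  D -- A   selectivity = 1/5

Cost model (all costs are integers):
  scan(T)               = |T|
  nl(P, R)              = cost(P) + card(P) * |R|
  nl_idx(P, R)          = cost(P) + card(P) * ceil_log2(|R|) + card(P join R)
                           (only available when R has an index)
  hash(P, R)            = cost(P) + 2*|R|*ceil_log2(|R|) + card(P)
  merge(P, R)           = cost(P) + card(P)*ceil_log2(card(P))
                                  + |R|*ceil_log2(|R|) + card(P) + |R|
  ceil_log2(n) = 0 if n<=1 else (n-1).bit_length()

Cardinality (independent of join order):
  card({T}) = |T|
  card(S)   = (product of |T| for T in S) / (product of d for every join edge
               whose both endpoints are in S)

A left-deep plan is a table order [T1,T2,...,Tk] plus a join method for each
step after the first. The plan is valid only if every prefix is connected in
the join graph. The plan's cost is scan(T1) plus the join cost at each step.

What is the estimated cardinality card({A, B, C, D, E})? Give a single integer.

Tables in S: A(400), B(500), C(60), D(200), E(80)
Edges inside S: D-B(d=5), B-E(d=20), D-C(d=3), D-A(d=5)
numerator = 400 * 500 * 60 * 200 * 80 = 192000000000
denominator = 5 * 20 * 3 * 5 = 1500
card(S) = 192000000000 / 1500 = 128000000

128000000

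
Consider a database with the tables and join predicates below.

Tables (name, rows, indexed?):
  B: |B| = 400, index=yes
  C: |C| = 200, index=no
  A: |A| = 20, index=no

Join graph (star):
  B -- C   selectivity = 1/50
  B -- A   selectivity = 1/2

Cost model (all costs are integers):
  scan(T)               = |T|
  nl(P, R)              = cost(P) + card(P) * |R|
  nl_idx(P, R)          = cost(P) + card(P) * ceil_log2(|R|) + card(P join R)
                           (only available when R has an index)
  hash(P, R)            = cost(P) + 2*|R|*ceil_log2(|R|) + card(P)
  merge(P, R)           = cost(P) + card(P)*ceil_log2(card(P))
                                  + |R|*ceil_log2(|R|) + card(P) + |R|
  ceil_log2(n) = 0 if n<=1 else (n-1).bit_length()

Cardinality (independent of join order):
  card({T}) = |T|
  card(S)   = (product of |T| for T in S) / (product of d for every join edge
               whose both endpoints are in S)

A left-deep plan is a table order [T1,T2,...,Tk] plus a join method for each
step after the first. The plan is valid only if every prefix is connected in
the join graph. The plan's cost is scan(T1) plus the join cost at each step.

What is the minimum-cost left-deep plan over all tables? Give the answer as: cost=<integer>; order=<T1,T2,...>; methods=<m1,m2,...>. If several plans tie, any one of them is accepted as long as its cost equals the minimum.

Selinger DP (subsets sized 1..n):
  {B}: scan cost=400, card=400
  {C}: scan cost=200, card=200
  {A}: scan cost=20, card=20
  {BC}: card=1600; try (B,nl_idx)→3600, (C,hash)→4000, (B,merge)→6000, (C,merge)→6200, (B,hash)→7600, (B,nl)→80200 …(+1); best=3600 via (B,nl_idx)
  {AB}: card=4000; try (A,hash)→1000, (B,merge)→4140, (B,nl_idx)→4200, (A,merge)→4520, (B,hash)→7240, (B,nl)→8020 …(+1); best=1000 via (A,hash)
  {ABC}: card=16000; try (A,hash)→5400, (C,hash)→8200, (A,merge)→22920, (A,nl)→35600, (C,merge)→54800, (C,nl)→801000; best=5400 via (A,hash)

cost=5400; order=C,B,A; methods=nl_idx,hash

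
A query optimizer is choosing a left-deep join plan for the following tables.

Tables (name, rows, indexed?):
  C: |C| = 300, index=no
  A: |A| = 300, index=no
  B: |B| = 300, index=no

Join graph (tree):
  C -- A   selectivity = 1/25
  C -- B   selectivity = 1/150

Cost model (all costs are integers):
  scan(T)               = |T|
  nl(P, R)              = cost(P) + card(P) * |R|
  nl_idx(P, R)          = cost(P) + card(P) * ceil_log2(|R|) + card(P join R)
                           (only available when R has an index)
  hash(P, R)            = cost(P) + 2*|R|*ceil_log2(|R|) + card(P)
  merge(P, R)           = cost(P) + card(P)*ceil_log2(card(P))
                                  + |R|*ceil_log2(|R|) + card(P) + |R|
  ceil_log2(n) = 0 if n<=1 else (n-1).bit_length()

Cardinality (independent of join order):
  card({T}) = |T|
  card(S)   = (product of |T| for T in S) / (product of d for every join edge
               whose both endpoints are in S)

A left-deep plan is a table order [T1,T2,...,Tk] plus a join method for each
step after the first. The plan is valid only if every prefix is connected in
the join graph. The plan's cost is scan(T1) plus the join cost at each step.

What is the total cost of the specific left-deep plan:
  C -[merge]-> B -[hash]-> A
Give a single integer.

12300

step 1: scan C: cost=300, card=300
step 2: join B via merge
    card(P join B) = 300*300/(150) = 600
    cost = 300 + 300*9 + 300*9 + 300 + 300 = 6300
step 3: join A via hash
    card(P join A) = 600*300/(25) = 7200
    cost = 6300 + 2*300*9 + 600 = 12300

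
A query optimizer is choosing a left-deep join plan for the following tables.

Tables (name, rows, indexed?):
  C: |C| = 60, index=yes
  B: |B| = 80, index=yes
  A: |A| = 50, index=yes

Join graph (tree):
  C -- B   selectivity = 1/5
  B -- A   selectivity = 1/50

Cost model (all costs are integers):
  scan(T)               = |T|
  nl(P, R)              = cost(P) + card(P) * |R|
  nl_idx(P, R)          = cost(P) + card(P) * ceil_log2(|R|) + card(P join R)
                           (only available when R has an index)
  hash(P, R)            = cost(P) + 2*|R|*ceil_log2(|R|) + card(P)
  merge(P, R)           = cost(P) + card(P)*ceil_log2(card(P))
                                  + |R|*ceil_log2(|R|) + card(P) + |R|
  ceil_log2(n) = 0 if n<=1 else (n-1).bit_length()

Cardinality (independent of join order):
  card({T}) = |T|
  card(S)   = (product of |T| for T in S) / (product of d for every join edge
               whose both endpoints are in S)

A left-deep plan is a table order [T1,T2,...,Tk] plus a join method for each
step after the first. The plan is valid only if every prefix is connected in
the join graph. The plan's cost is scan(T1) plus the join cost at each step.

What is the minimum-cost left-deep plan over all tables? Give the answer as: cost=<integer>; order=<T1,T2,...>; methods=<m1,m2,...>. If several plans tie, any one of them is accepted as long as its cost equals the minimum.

cost=1280; order=A,B,C; methods=nl_idx,hash

Selinger DP (subsets sized 1..n):
  {C}: scan cost=60, card=60
  {B}: scan cost=80, card=80
  {A}: scan cost=50, card=50
  {BC}: card=960; try (C,hash)→880, (B,merge)→1120, (C,merge)→1140, (B,hash)→1240, (B,nl_idx)→1440, (C,nl_idx)→1520 …(+2); best=880 via (C,hash)
  {AB}: card=80; try (B,nl_idx)→480, (A,nl_idx)→640, (A,hash)→760, (B,merge)→1040, (A,merge)→1070, (B,hash)→1220 …(+2); best=480 via (B,nl_idx)
  {ABC}: card=960; try (C,hash)→1280, (C,merge)→1540, (C,nl_idx)→1920, (A,hash)→2440, (C,nl)→5280, (A,nl_idx)→7600 …(+2); best=1280 via (C,hash)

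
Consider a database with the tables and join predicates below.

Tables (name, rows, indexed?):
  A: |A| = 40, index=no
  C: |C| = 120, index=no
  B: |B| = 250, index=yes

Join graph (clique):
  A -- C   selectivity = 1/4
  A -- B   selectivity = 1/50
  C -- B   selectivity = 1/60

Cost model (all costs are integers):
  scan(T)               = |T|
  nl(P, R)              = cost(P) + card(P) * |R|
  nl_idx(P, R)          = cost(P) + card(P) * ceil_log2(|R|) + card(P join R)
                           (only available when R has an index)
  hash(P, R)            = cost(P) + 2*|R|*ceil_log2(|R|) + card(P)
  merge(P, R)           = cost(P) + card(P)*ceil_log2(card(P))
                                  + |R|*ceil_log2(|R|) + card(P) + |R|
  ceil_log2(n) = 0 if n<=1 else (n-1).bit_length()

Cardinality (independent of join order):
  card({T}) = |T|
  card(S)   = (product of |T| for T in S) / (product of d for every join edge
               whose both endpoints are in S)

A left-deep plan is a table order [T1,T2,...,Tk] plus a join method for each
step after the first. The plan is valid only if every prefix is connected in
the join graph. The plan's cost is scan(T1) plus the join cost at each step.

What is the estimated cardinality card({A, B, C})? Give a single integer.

100

Tables in S: A(40), B(250), C(120)
Edges inside S: A-C(d=4), A-B(d=50), C-B(d=60)
numerator = 40 * 250 * 120 = 1200000
denominator = 4 * 50 * 60 = 12000
card(S) = 1200000 / 12000 = 100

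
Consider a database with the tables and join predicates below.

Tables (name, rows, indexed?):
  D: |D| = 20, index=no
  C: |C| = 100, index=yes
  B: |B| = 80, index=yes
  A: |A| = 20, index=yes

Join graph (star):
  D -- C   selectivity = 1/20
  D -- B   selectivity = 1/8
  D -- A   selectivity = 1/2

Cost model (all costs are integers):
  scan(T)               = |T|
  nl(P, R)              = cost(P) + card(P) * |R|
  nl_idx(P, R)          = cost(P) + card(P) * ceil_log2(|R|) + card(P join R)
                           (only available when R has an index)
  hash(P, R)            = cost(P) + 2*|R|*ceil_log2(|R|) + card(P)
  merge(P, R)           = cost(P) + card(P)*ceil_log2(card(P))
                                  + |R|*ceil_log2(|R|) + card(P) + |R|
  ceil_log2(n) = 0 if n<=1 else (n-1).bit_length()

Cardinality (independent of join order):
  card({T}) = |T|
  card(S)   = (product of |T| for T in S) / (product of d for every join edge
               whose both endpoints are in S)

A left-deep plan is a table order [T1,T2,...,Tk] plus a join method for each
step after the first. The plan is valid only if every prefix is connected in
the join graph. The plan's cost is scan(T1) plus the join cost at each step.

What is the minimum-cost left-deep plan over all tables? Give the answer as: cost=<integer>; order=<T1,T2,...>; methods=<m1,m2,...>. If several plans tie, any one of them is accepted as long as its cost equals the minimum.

Selinger DP (subsets sized 1..n):
  {D}: scan cost=20, card=20
  {C}: scan cost=100, card=100
  {B}: scan cost=80, card=80
  {A}: scan cost=20, card=20
  {CD}: card=100; try (C,nl_idx)→260, (D,hash)→400, (C,merge)→940, (D,merge)→1020, (C,hash)→1440, (C,nl)→2020 …(+1); best=260 via (C,nl_idx)
  {BD}: card=200; try (D,hash)→360, (B,nl_idx)→360, (B,merge)→780, (D,merge)→840, (B,hash)→1160, (B,nl)→1620 …(+1); best=360 via (D,hash)
  {AD}: card=200; try (D,hash)→240, (A,hash)→240, (D,merge)→260, (A,merge)→260, (A,nl_idx)→320, (D,nl)→420 …(+1); best=240 via (D,hash)
  {BCD}: card=1000; try (B,hash)→1480, (B,merge)→1700, (C,hash)→1960, (B,nl_idx)→1960, (C,nl_idx)→2760, (C,merge)→2960 …(+2); best=1480 via (B,hash)
  {ACD}: card=1000; try (A,hash)→560, (A,merge)→1180, (A,nl_idx)→1760, (C,hash)→1840, (A,nl)→2260, (C,nl_idx)→2640 …(+2); best=560 via (A,hash)
  {ABD}: card=2000; try (A,hash)→760, (B,hash)→1560, (A,merge)→2280, (B,merge)→2680, (A,nl_idx)→3360, (B,nl_idx)→3640 …(+2); best=760 via (A,hash)
  {ABCD}: card=10000; try (B,hash)→2680, (A,hash)→2680, (C,hash)→4160, (B,merge)→12200, (A,merge)→12600, (A,nl_idx)→16480 …(+6); best=2680 via (B,hash)

cost=2680; order=D,C,A,B; methods=nl_idx,hash,hash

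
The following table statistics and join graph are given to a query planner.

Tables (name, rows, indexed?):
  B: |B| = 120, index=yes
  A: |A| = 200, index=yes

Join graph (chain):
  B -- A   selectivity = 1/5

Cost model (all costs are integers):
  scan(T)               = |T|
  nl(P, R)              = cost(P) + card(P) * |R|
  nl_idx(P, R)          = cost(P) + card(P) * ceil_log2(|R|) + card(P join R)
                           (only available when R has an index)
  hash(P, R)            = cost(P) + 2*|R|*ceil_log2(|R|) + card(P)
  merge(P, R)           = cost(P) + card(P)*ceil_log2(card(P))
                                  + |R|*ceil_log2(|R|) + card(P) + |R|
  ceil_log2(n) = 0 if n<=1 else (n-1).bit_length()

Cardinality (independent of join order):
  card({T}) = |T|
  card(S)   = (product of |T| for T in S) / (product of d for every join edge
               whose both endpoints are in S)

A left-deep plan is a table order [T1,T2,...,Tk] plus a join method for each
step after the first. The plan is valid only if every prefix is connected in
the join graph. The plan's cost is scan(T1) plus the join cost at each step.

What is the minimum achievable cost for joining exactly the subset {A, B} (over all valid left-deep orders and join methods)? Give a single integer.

2080

Selinger DP over subsets of {A,B}:
  {B}: scan cost=120, card=120
  {A}: scan cost=200, card=200
  {AB}: card=4800; try (B,hash)→2080, (A,merge)→2880, (B,merge)→2960, (A,hash)→3440, (A,nl_idx)→5880, (B,nl_idx)→6400 …(+2); best=2080 via (B,hash)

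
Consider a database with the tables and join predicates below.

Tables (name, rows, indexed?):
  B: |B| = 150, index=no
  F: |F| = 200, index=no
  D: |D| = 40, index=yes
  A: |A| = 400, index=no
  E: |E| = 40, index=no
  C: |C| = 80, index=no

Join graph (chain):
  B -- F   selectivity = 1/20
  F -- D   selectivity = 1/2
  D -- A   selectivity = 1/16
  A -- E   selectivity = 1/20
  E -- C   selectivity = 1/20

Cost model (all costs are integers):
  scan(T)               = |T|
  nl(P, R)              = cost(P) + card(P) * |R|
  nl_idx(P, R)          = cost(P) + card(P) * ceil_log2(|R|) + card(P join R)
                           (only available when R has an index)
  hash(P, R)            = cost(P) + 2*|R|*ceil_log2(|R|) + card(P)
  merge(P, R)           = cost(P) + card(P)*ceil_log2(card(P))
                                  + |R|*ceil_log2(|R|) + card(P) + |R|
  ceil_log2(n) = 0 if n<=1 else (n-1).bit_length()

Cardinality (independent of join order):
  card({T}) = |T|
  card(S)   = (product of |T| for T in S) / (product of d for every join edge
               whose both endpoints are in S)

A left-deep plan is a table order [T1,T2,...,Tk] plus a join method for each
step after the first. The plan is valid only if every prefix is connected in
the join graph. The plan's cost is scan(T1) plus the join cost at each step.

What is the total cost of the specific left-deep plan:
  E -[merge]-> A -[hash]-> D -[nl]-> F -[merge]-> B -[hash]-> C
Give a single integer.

step 1: scan E: cost=40, card=40
step 2: join A via merge
    card(P join A) = 40*400/(20) = 800
    cost = 40 + 40*6 + 400*9 + 40 + 400 = 4320
step 3: join D via hash
    card(P join D) = 800*40/(16) = 2000
    cost = 4320 + 2*40*6 + 800 = 5600
step 4: join F via nl
    card(P join F) = 2000*200/(2) = 200000
    cost = 5600 + 2000*200 = 405600
step 5: join B via merge
    card(P join B) = 200000*150/(20) = 1500000
    cost = 405600 + 200000*18 + 150*8 + 200000 + 150 = 4206950
step 6: join C via hash
    card(P join C) = 1500000*80/(20) = 6000000
    cost = 4206950 + 2*80*7 + 1500000 = 5708070

5708070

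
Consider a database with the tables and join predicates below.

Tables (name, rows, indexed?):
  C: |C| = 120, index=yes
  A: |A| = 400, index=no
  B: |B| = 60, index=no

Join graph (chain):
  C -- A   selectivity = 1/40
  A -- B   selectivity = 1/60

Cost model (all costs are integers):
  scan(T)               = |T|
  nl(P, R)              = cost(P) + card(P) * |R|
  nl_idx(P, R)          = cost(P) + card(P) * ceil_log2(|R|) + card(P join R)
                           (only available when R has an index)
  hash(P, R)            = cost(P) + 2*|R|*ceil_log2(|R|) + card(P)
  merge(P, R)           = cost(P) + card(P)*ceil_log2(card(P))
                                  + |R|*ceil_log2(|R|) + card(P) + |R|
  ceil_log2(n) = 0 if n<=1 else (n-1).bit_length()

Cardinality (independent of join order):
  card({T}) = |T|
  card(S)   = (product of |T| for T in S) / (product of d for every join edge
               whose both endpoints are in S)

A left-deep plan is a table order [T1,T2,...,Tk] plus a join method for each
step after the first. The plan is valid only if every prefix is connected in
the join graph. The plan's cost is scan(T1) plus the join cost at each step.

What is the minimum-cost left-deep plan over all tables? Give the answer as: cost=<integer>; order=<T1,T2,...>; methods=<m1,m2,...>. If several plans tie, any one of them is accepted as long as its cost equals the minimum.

cost=3600; order=A,B,C; methods=hash,hash

Selinger DP (subsets sized 1..n):
  {C}: scan cost=120, card=120
  {A}: scan cost=400, card=400
  {B}: scan cost=60, card=60
  {AC}: card=1200; try (C,hash)→2480, (C,nl_idx)→4400, (A,merge)→5080, (C,merge)→5360, (A,hash)→7440, (A,nl)→48120 …(+1); best=2480 via (C,hash)
  {AB}: card=400; try (B,hash)→1520, (A,merge)→4480, (B,merge)→4820, (A,hash)→7320, (A,nl)→24060, (B,nl)→24400; best=1520 via (B,hash)
  {ABC}: card=1200; try (C,hash)→3600, (B,hash)→4400, (C,nl_idx)→5520, (C,merge)→6480, (B,merge)→17300, (C,nl)→49520 …(+1); best=3600 via (C,hash)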